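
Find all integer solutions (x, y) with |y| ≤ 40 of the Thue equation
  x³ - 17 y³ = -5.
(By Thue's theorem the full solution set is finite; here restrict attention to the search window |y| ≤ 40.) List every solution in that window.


The equation is x³ - 17y³ = -5. For fixed y, x³ = 17·y³ − 5, so a solution requires the RHS to be a perfect cube.
Strategy: iterate y from -40 to 40, compute RHS = 17·y³ − 5, and check whether it is a (positive or negative) perfect cube.
Check small values of y:
  y = 0: RHS = -5 is not a perfect cube.
  y = 1: RHS = 12 is not a perfect cube.
  y = -1: RHS = -22 is not a perfect cube.
  y = 2: RHS = 131 is not a perfect cube.
  y = -2: RHS = -141 is not a perfect cube.
  y = 3: RHS = 454 is not a perfect cube.
  y = -3: RHS = -464 is not a perfect cube.
Continuing the search up to |y| = 40 finds no solutions either.
No (x, y) in the scanned range satisfies the equation.

No integer solutions with |y| ≤ 40.


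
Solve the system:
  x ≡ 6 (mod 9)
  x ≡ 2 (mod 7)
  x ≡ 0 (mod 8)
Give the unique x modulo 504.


Moduli 9, 7, 8 are pairwise coprime; by CRT there is a unique solution modulo M = 9 · 7 · 8 = 504.
Solve pairwise, accumulating the modulus:
  Start with x ≡ 6 (mod 9).
  Combine with x ≡ 2 (mod 7): since gcd(9, 7) = 1, we get a unique residue mod 63.
    Write x = 6 + 9·t and substitute into x ≡ 2 (mod 7): 9·t ≡ 2 − 6 = -4 (mod 7).
    Reduce coefficients mod 7: 2·t ≡ 3 (mod 7).
    The inverse of 2 mod 7 is 4 (since 2·4 = 8 = 1·7 + 1), so t ≡ 4·3 = 12 ≡ 5 (mod 7).
    Then x = 6 + 9·5 = 51, valid modulo lcm(9, 7) = 63: x ≡ 51 (mod 63).
  Combine with x ≡ 0 (mod 8): since gcd(63, 8) = 1, we get a unique residue mod 504.
    Write x = 51 + 63·t and substitute into x ≡ 0 (mod 8): 63·t ≡ 0 − 51 = -51 (mod 8).
    Reduce coefficients mod 8: 7·t ≡ 5 (mod 8).
    The inverse of 7 mod 8 is 7 (since 7·7 = 49 = 6·8 + 1), so t ≡ 7·5 = 35 ≡ 3 (mod 8).
    Then x = 51 + 63·3 = 240, valid modulo lcm(63, 8) = 504: x ≡ 240 (mod 504).
Verify: 240 mod 9 = 6 ✓, 240 mod 7 = 2 ✓, 240 mod 8 = 0 ✓.

x ≡ 240 (mod 504).


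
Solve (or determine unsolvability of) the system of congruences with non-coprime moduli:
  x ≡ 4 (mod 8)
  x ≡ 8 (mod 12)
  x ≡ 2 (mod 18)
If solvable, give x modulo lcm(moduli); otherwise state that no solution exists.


Moduli 8, 12, 18 are not pairwise coprime, so CRT works modulo lcm(m_i) when all pairwise compatibility conditions hold.
Pairwise compatibility: gcd(m_i, m_j) must divide a_i - a_j for every pair.
Merge one congruence at a time:
  Start: x ≡ 4 (mod 8).
  Combine with x ≡ 8 (mod 12): gcd(8, 12) = 4; 8 - 4 = 4, which IS divisible by 4, so compatible.
    Write x = 4 + 8·t and substitute into x ≡ 8 (mod 12): 8·t ≡ 8 − 4 = 4 (mod 12).
    Divide the congruence (and modulus) by g = 4: 2·t ≡ 1 (mod 3).
    The inverse of 2 mod 3 is 2 (since 2·2 = 4 = 1·3 + 1), so t ≡ 2·1 = 2 ≡ 2 (mod 3).
    Then x = 4 + 8·2 = 20, valid modulo lcm(8, 12) = 24: x ≡ 20 (mod 24).
  Combine with x ≡ 2 (mod 18): gcd(24, 18) = 6; 2 - 20 = -18, which IS divisible by 6, so compatible.
    Write x = 20 + 24·t and substitute into x ≡ 2 (mod 18): 24·t ≡ 2 − 20 = -18 (mod 18).
    Divide the congruence (and modulus) by g = 6: 4·t ≡ -3 (mod 3).
    Reduce coefficients mod 3: 1·t ≡ 0 (mod 3).
    So t ≡ 0 (mod 3).
    Then x = 20 + 24·0 = 20, valid modulo lcm(24, 18) = 72: x ≡ 20 (mod 72).
Verify: 20 mod 8 = 4, 20 mod 12 = 8, 20 mod 18 = 2.

x ≡ 20 (mod 72).


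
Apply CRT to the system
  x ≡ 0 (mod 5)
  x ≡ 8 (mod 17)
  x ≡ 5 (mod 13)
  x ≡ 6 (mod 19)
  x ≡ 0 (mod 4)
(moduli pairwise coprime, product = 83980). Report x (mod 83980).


Product of moduli M = 5 · 17 · 13 · 19 · 4 = 83980.
Merge one congruence at a time:
  Start: x ≡ 0 (mod 5).
  Combine with x ≡ 8 (mod 17); new modulus lcm = 85.
    Write x = 0 + 5·t and substitute into x ≡ 8 (mod 17): 5·t ≡ 8 − 0 = 8 (mod 17).
    The inverse of 5 mod 17 is 7 (since 5·7 = 35 = 2·17 + 1), so t ≡ 7·8 = 56 ≡ 5 (mod 17).
    Then x = 0 + 5·5 = 25, valid modulo lcm(5, 17) = 85: x ≡ 25 (mod 85).
  Combine with x ≡ 5 (mod 13); new modulus lcm = 1105.
    Write x = 25 + 85·t and substitute into x ≡ 5 (mod 13): 85·t ≡ 5 − 25 = -20 (mod 13).
    Reduce coefficients mod 13: 7·t ≡ 6 (mod 13).
    The inverse of 7 mod 13 is 2 (since 7·2 = 14 = 1·13 + 1), so t ≡ 2·6 = 12 ≡ 12 (mod 13).
    Then x = 25 + 85·12 = 1045, valid modulo lcm(85, 13) = 1105: x ≡ 1045 (mod 1105).
  Combine with x ≡ 6 (mod 19); new modulus lcm = 20995.
    Write x = 1045 + 1105·t and substitute into x ≡ 6 (mod 19): 1105·t ≡ 6 − 1045 = -1039 (mod 19).
    Reduce coefficients mod 19: 3·t ≡ 6 (mod 19).
    The inverse of 3 mod 19 is 13 (since 3·13 = 39 = 2·19 + 1), so t ≡ 13·6 = 78 ≡ 2 (mod 19).
    Then x = 1045 + 1105·2 = 3255, valid modulo lcm(1105, 19) = 20995: x ≡ 3255 (mod 20995).
  Combine with x ≡ 0 (mod 4); new modulus lcm = 83980.
    Write x = 3255 + 20995·t and substitute into x ≡ 0 (mod 4): 20995·t ≡ 0 − 3255 = -3255 (mod 4).
    Reduce coefficients mod 4: 3·t ≡ 1 (mod 4).
    The inverse of 3 mod 4 is 3 (since 3·3 = 9 = 2·4 + 1), so t ≡ 3·1 = 3 ≡ 3 (mod 4).
    Then x = 3255 + 20995·3 = 66240, valid modulo lcm(20995, 4) = 83980: x ≡ 66240 (mod 83980).
Verify against each original: 66240 mod 5 = 0, 66240 mod 17 = 8, 66240 mod 13 = 5, 66240 mod 19 = 6, 66240 mod 4 = 0.

x ≡ 66240 (mod 83980).


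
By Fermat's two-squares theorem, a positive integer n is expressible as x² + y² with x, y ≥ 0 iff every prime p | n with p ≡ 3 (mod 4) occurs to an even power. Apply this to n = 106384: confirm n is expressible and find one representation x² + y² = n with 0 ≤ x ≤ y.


Step 1: Factor n = 106384 = 2^4 · 61 · 109.
Step 2: Check the mod-4 condition on each prime factor: 2 = 2 (special); 61 ≡ 1 (mod 4), exponent 1; 109 ≡ 1 (mod 4), exponent 1.
All primes ≡ 3 (mod 4) appear to even exponent (or don't appear), so by the two-squares theorem n IS expressible as a sum of two squares.
Step 3: Build a representation. Group n = k² · m with k = 4 and m = 61 · 109 = 6649 (a product of primes ≡ 1 (mod 4)); a representation of m scales to one of n via (k·x)² + (k·y)² = k²(x² + y²). Each prime p ≡ 1 (mod 4) is itself a sum of two squares; find a² by testing p − a² for a perfect square:
  61: 61 − 1² = 60, 61 − 2² = 57, 61 − 3² = 52, 61 − 4² = 45, 61 − 5² = 36 = 6² ⇒ 61 = 5² + 6².
  109: 109 − 1² = 108, 109 − 2² = 105, 109 − 3² = 100 = 10² ⇒ 109 = 3² + 10².
  Combine using the Brahmagupta–Fibonacci identity (a² + b²)(c² + d²) = (ac − bd)² + (ad + bc)² = (ac + bd)² + (ad − bc)²:
  61 · 109 = 6649: from (5² + 6²)(3² + 10²), take (5·3 − 6·10, 5·10 + 6·3) = (15 − 60, 50 + 18) = (-45, 68); dropping signs (only squares matter) gives (45, 68); check 45² + 68² = 2025 + 4624 = 6649 ✓.
  Scale by k = 4: (4·45, 4·68) = (180, 272).
Step 4: Order so x ≤ y and verify: 180² + 272² = 32400 + 73984 = 106384 = n. ✓

n = 106384 = 180² + 272² (one valid representation with x ≤ y).


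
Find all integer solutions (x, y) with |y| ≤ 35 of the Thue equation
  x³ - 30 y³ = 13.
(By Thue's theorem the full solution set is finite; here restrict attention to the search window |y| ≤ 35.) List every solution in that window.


The equation is x³ - 30y³ = 13. For fixed y, x³ = 30·y³ + 13, so a solution requires the RHS to be a perfect cube.
Strategy: iterate y from -35 to 35, compute RHS = 30·y³ + 13, and check whether it is a (positive or negative) perfect cube.
Check small values of y:
  y = 0: RHS = 13 is not a perfect cube.
  y = 1: RHS = 43 is not a perfect cube.
  y = -1: RHS = -17 is not a perfect cube.
  y = 2: RHS = 253 is not a perfect cube.
  y = -2: RHS = -227 is not a perfect cube.
  y = 3: RHS = 823 is not a perfect cube.
  y = -3: RHS = -797 is not a perfect cube.
Continuing the search up to |y| = 35 finds no solutions either.
No (x, y) in the scanned range satisfies the equation.

No integer solutions with |y| ≤ 35.


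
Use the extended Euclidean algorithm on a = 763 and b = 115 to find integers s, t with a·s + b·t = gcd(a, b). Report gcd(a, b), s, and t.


Euclidean algorithm on (763, 115) — divide until remainder is 0:
  763 = 6 · 115 + 73
  115 = 1 · 73 + 42
  73 = 1 · 42 + 31
  42 = 1 · 31 + 11
  31 = 2 · 11 + 9
  11 = 1 · 9 + 2
  9 = 4 · 2 + 1
  2 = 2 · 1 + 0
gcd(763, 115) = 1.
Track Bezout coefficients alongside the remainders: start with r₀ = 763 = a·1 + b·0 (s = 1, t = 0) and r₁ = 115 = a·0 + b·1 (s = 0, t = 1); each new remainder r_{k+1} = r_{k-1} − q_k·r_k inherits s_{k+1} = s_{k-1} − q_k·s_k, t_{k+1} = t_{k-1} − q_k·t_k, so r_k = a·s_k + b·t_k at every step:
  q = 6: r = 73, s = 1 − 6·0 = 1, t = 0 − 6·1 = -6  (check: 763·1 + 115·(-6) = 73)
  q = 1: r = 42, s = 0 − 1·1 = -1, t = 1 − 1·(-6) = 7  (check: 763·(-1) + 115·7 = 42)
  q = 1: r = 31, s = 1 − 1·(-1) = 2, t = -6 − 1·7 = -13  (check: 763·2 + 115·(-13) = 31)
  q = 1: r = 11, s = -1 − 1·2 = -3, t = 7 − 1·(-13) = 20  (check: 763·(-3) + 115·20 = 11)
  q = 2: r = 9, s = 2 − 2·(-3) = 8, t = -13 − 2·20 = -53  (check: 763·8 + 115·(-53) = 9)
  q = 1: r = 2, s = -3 − 1·8 = -11, t = 20 − 1·(-53) = 73  (check: 763·(-11) + 115·73 = 2)
  q = 4: r = 1, s = 8 − 4·(-11) = 52, t = -53 − 4·73 = -345  (check: 763·52 + 115·(-345) = 1)
The row with r = 1 (the gcd) gives the Bezout coefficients s = 52, t = -345.
Result: 763 · (52) + 115 · (-345) = 1.

gcd(763, 115) = 1; s = 52, t = -345 (check: 763·52 + 115·(-345) = 1).


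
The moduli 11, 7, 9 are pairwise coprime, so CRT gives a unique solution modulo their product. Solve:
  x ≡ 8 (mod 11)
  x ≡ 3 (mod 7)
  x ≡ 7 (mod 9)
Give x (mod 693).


Moduli 11, 7, 9 are pairwise coprime; by CRT there is a unique solution modulo M = 11 · 7 · 9 = 693.
Solve pairwise, accumulating the modulus:
  Start with x ≡ 8 (mod 11).
  Combine with x ≡ 3 (mod 7): since gcd(11, 7) = 1, we get a unique residue mod 77.
    Write x = 8 + 11·t and substitute into x ≡ 3 (mod 7): 11·t ≡ 3 − 8 = -5 (mod 7).
    Reduce coefficients mod 7: 4·t ≡ 2 (mod 7).
    The inverse of 4 mod 7 is 2 (since 4·2 = 8 = 1·7 + 1), so t ≡ 2·2 = 4 ≡ 4 (mod 7).
    Then x = 8 + 11·4 = 52, valid modulo lcm(11, 7) = 77: x ≡ 52 (mod 77).
  Combine with x ≡ 7 (mod 9): since gcd(77, 9) = 1, we get a unique residue mod 693.
    Write x = 52 + 77·t and substitute into x ≡ 7 (mod 9): 77·t ≡ 7 − 52 = -45 (mod 9).
    Reduce coefficients mod 9: 5·t ≡ 0 (mod 9).
    The inverse of 5 mod 9 is 2 (since 5·2 = 10 = 1·9 + 1), so t ≡ 2·0 = 0 ≡ 0 (mod 9).
    Then x = 52 + 77·0 = 52, valid modulo lcm(77, 9) = 693: x ≡ 52 (mod 693).
Verify: 52 mod 11 = 8 ✓, 52 mod 7 = 3 ✓, 52 mod 9 = 7 ✓.

x ≡ 52 (mod 693).


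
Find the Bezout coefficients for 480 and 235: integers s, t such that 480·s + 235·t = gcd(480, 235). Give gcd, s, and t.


Euclidean algorithm on (480, 235) — divide until remainder is 0:
  480 = 2 · 235 + 10
  235 = 23 · 10 + 5
  10 = 2 · 5 + 0
gcd(480, 235) = 5.
Track Bezout coefficients alongside the remainders: start with r₀ = 480 = a·1 + b·0 (s = 1, t = 0) and r₁ = 235 = a·0 + b·1 (s = 0, t = 1); each new remainder r_{k+1} = r_{k-1} − q_k·r_k inherits s_{k+1} = s_{k-1} − q_k·s_k, t_{k+1} = t_{k-1} − q_k·t_k, so r_k = a·s_k + b·t_k at every step:
  q = 2: r = 10, s = 1 − 2·0 = 1, t = 0 − 2·1 = -2  (check: 480·1 + 235·(-2) = 10)
  q = 23: r = 5, s = 0 − 23·1 = -23, t = 1 − 23·(-2) = 47  (check: 480·(-23) + 235·47 = 5)
The row with r = 5 (the gcd) gives the Bezout coefficients s = -23, t = 47.
Result: 480 · (-23) + 235 · (47) = 5.

gcd(480, 235) = 5; s = -23, t = 47 (check: 480·(-23) + 235·47 = 5).


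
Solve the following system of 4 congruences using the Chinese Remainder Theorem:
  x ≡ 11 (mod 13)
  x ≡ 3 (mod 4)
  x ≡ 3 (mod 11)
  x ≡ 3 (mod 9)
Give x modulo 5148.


Product of moduli M = 13 · 4 · 11 · 9 = 5148.
Merge one congruence at a time:
  Start: x ≡ 11 (mod 13).
  Combine with x ≡ 3 (mod 4); new modulus lcm = 52.
    Write x = 11 + 13·t and substitute into x ≡ 3 (mod 4): 13·t ≡ 3 − 11 = -8 (mod 4).
    Reduce coefficients mod 4: 1·t ≡ 0 (mod 4).
    So t ≡ 0 (mod 4).
    Then x = 11 + 13·0 = 11, valid modulo lcm(13, 4) = 52: x ≡ 11 (mod 52).
  Combine with x ≡ 3 (mod 11); new modulus lcm = 572.
    Write x = 11 + 52·t and substitute into x ≡ 3 (mod 11): 52·t ≡ 3 − 11 = -8 (mod 11).
    Reduce coefficients mod 11: 8·t ≡ 3 (mod 11).
    The inverse of 8 mod 11 is 7 (since 8·7 = 56 = 5·11 + 1), so t ≡ 7·3 = 21 ≡ 10 (mod 11).
    Then x = 11 + 52·10 = 531, valid modulo lcm(52, 11) = 572: x ≡ 531 (mod 572).
  Combine with x ≡ 3 (mod 9); new modulus lcm = 5148.
    Write x = 531 + 572·t and substitute into x ≡ 3 (mod 9): 572·t ≡ 3 − 531 = -528 (mod 9).
    Reduce coefficients mod 9: 5·t ≡ 3 (mod 9).
    The inverse of 5 mod 9 is 2 (since 5·2 = 10 = 1·9 + 1), so t ≡ 2·3 = 6 ≡ 6 (mod 9).
    Then x = 531 + 572·6 = 3963, valid modulo lcm(572, 9) = 5148: x ≡ 3963 (mod 5148).
Verify against each original: 3963 mod 13 = 11, 3963 mod 4 = 3, 3963 mod 11 = 3, 3963 mod 9 = 3.

x ≡ 3963 (mod 5148).


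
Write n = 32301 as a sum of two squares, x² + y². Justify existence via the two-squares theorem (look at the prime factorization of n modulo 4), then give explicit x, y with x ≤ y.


Step 1: Factor n = 32301 = 3^2 · 37 · 97.
Step 2: Check the mod-4 condition on each prime factor: 3 ≡ 3 (mod 4), exponent 2 (must be even); 37 ≡ 1 (mod 4), exponent 1; 97 ≡ 1 (mod 4), exponent 1.
All primes ≡ 3 (mod 4) appear to even exponent (or don't appear), so by the two-squares theorem n IS expressible as a sum of two squares.
Step 3: Build a representation. Group n = k² · m with k = 3 and m = 37 · 97 = 3589 (a product of primes ≡ 1 (mod 4)); a representation of m scales to one of n via (k·x)² + (k·y)² = k²(x² + y²). Each prime p ≡ 1 (mod 4) is itself a sum of two squares; find a² by testing p − a² for a perfect square:
  37: 37 − 1² = 36 = 6² ⇒ 37 = 1² + 6².
  97: 97 − 1² = 96, 97 − 2² = 93, 97 − 3² = 88, 97 − 4² = 81 = 9² ⇒ 97 = 4² + 9².
  Combine using the Brahmagupta–Fibonacci identity (a² + b²)(c² + d²) = (ac − bd)² + (ad + bc)² = (ac + bd)² + (ad − bc)²:
  37 · 97 = 3589: from (1² + 6²)(4² + 9²), take (1·4 − 6·9, 1·9 + 6·4) = (4 − 54, 9 + 24) = (-50, 33); dropping signs (only squares matter) gives (50, 33); check 50² + 33² = 2500 + 1089 = 3589 ✓.
  Scale by k = 3: (3·50, 3·33) = (150, 99).
Step 4: Order so x ≤ y and verify: 99² + 150² = 9801 + 22500 = 32301 = n. ✓

n = 32301 = 99² + 150² (one valid representation with x ≤ y).


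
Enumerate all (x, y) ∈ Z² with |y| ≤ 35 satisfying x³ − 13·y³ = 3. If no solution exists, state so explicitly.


The equation is x³ - 13y³ = 3. For fixed y, x³ = 13·y³ + 3, so a solution requires the RHS to be a perfect cube.
Strategy: iterate y from -35 to 35, compute RHS = 13·y³ + 3, and check whether it is a (positive or negative) perfect cube.
Check small values of y:
  y = 0: RHS = 3 is not a perfect cube.
  y = 1: RHS = 16 is not a perfect cube.
  y = -1: RHS = -10 is not a perfect cube.
  y = 2: RHS = 107 is not a perfect cube.
  y = -2: RHS = -101 is not a perfect cube.
  y = 3: RHS = 354 is not a perfect cube.
  y = -3: RHS = -348 is not a perfect cube.
Continuing the search up to |y| = 35 finds no solutions either.
No (x, y) in the scanned range satisfies the equation.

No integer solutions with |y| ≤ 35.


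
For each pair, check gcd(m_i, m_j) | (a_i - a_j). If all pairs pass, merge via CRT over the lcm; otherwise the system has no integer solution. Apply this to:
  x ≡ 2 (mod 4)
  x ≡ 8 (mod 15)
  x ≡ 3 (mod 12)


Moduli 4, 15, 12 are not pairwise coprime, so CRT works modulo lcm(m_i) when all pairwise compatibility conditions hold.
Pairwise compatibility: gcd(m_i, m_j) must divide a_i - a_j for every pair.
Merge one congruence at a time:
  Start: x ≡ 2 (mod 4).
  Combine with x ≡ 8 (mod 15): gcd(4, 15) = 1; 8 - 2 = 6, which IS divisible by 1, so compatible.
    Write x = 2 + 4·t and substitute into x ≡ 8 (mod 15): 4·t ≡ 8 − 2 = 6 (mod 15).
    The inverse of 4 mod 15 is 4 (since 4·4 = 16 = 1·15 + 1), so t ≡ 4·6 = 24 ≡ 9 (mod 15).
    Then x = 2 + 4·9 = 38, valid modulo lcm(4, 15) = 60: x ≡ 38 (mod 60).
  Combine with x ≡ 3 (mod 12): gcd(60, 12) = 12, and 3 - 38 = -35 is NOT divisible by 12.
    ⇒ system is inconsistent (no integer solution).

No solution (the system is inconsistent).


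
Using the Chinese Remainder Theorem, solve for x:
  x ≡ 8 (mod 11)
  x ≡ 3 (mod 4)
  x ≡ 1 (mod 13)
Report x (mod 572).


Moduli 11, 4, 13 are pairwise coprime; by CRT there is a unique solution modulo M = 11 · 4 · 13 = 572.
Solve pairwise, accumulating the modulus:
  Start with x ≡ 8 (mod 11).
  Combine with x ≡ 3 (mod 4): since gcd(11, 4) = 1, we get a unique residue mod 44.
    Write x = 8 + 11·t and substitute into x ≡ 3 (mod 4): 11·t ≡ 3 − 8 = -5 (mod 4).
    Reduce coefficients mod 4: 3·t ≡ 3 (mod 4).
    The inverse of 3 mod 4 is 3 (since 3·3 = 9 = 2·4 + 1), so t ≡ 3·3 = 9 ≡ 1 (mod 4).
    Then x = 8 + 11·1 = 19, valid modulo lcm(11, 4) = 44: x ≡ 19 (mod 44).
  Combine with x ≡ 1 (mod 13): since gcd(44, 13) = 1, we get a unique residue mod 572.
    Write x = 19 + 44·t and substitute into x ≡ 1 (mod 13): 44·t ≡ 1 − 19 = -18 (mod 13).
    Reduce coefficients mod 13: 5·t ≡ 8 (mod 13).
    The inverse of 5 mod 13 is 8 (since 5·8 = 40 = 3·13 + 1), so t ≡ 8·8 = 64 ≡ 12 (mod 13).
    Then x = 19 + 44·12 = 547, valid modulo lcm(44, 13) = 572: x ≡ 547 (mod 572).
Verify: 547 mod 11 = 8 ✓, 547 mod 4 = 3 ✓, 547 mod 13 = 1 ✓.

x ≡ 547 (mod 572).


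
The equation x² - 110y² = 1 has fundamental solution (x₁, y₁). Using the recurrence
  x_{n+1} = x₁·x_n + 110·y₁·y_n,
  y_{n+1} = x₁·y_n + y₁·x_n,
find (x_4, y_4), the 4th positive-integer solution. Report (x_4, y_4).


Step 1: Find the fundamental solution (x₁, y₁) of x² - 110y² = 1.
  Expand √110 as a continued fraction. a₀ = ⌊√110⌋ = 10; iterate m_{k+1} = d_k·a_k − m_k, d_{k+1} = (110 − m_{k+1}²)/d_k, a_{k+1} = ⌊(a₀ + m_{k+1})/d_{k+1}⌋ (starting m₀ = 0, d₀ = 1), with convergents p_k = a_k·p_{k-1} + p_{k-2}, q_k = a_k·q_{k-1} + q_{k-2} (p₋₁ = 1, q₋₁ = 0):
  k = 0: a₀ = 10; p₀/q₀ = 10/1; p₀² − 110·q₀² = 100 − 110 = -10.
  k = 1: m = 10, d = 10, a = ⌊(10 + 10)/10⌋ = 2; p/q = (2·10 + 1)/(2·1 + 0) = 21/2; p² − 110·q² = 441 − 440 = 1.
  The first convergent with p² − 110·q² = 1 gives the fundamental solution (x₁, y₁) = (21, 2).
Step 2: Apply the recurrence (x_{n+1}, y_{n+1}) = (x₁x_n + 110y₁y_n, x₁y_n + y₁x_n) repeatedly.
  From (x_1, y_1) = (21, 2): x_2 = 21·21 + 110·2·2 = 881; y_2 = 21·2 + 2·21 = 84.
  From (x_2, y_2) = (881, 84): x_3 = 21·881 + 110·2·84 = 36981; y_3 = 21·84 + 2·881 = 3526.
  From (x_3, y_3) = (36981, 3526): x_4 = 21·36981 + 110·2·3526 = 1552321; y_4 = 21·3526 + 2·36981 = 148008.
Step 3: Verify x_4² - 110·y_4² = 2409700487041 - 2409700487040 = 1 (should be 1). ✓

(x_1, y_1) = (21, 2); (x_4, y_4) = (1552321, 148008).


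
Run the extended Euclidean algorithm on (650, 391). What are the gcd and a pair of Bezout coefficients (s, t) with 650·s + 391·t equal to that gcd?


Euclidean algorithm on (650, 391) — divide until remainder is 0:
  650 = 1 · 391 + 259
  391 = 1 · 259 + 132
  259 = 1 · 132 + 127
  132 = 1 · 127 + 5
  127 = 25 · 5 + 2
  5 = 2 · 2 + 1
  2 = 2 · 1 + 0
gcd(650, 391) = 1.
Track Bezout coefficients alongside the remainders: start with r₀ = 650 = a·1 + b·0 (s = 1, t = 0) and r₁ = 391 = a·0 + b·1 (s = 0, t = 1); each new remainder r_{k+1} = r_{k-1} − q_k·r_k inherits s_{k+1} = s_{k-1} − q_k·s_k, t_{k+1} = t_{k-1} − q_k·t_k, so r_k = a·s_k + b·t_k at every step:
  q = 1: r = 259, s = 1 − 1·0 = 1, t = 0 − 1·1 = -1  (check: 650·1 + 391·(-1) = 259)
  q = 1: r = 132, s = 0 − 1·1 = -1, t = 1 − 1·(-1) = 2  (check: 650·(-1) + 391·2 = 132)
  q = 1: r = 127, s = 1 − 1·(-1) = 2, t = -1 − 1·2 = -3  (check: 650·2 + 391·(-3) = 127)
  q = 1: r = 5, s = -1 − 1·2 = -3, t = 2 − 1·(-3) = 5  (check: 650·(-3) + 391·5 = 5)
  q = 25: r = 2, s = 2 − 25·(-3) = 77, t = -3 − 25·5 = -128  (check: 650·77 + 391·(-128) = 2)
  q = 2: r = 1, s = -3 − 2·77 = -157, t = 5 − 2·(-128) = 261  (check: 650·(-157) + 391·261 = 1)
The row with r = 1 (the gcd) gives the Bezout coefficients s = -157, t = 261.
Result: 650 · (-157) + 391 · (261) = 1.

gcd(650, 391) = 1; s = -157, t = 261 (check: 650·(-157) + 391·261 = 1).


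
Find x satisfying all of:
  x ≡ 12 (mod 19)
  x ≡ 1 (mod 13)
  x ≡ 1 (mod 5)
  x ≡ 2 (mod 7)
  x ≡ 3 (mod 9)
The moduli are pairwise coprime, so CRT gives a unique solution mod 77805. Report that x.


Product of moduli M = 19 · 13 · 5 · 7 · 9 = 77805.
Merge one congruence at a time:
  Start: x ≡ 12 (mod 19).
  Combine with x ≡ 1 (mod 13); new modulus lcm = 247.
    Write x = 12 + 19·t and substitute into x ≡ 1 (mod 13): 19·t ≡ 1 − 12 = -11 (mod 13).
    Reduce coefficients mod 13: 6·t ≡ 2 (mod 13).
    The inverse of 6 mod 13 is 11 (since 6·11 = 66 = 5·13 + 1), so t ≡ 11·2 = 22 ≡ 9 (mod 13).
    Then x = 12 + 19·9 = 183, valid modulo lcm(19, 13) = 247: x ≡ 183 (mod 247).
  Combine with x ≡ 1 (mod 5); new modulus lcm = 1235.
    Write x = 183 + 247·t and substitute into x ≡ 1 (mod 5): 247·t ≡ 1 − 183 = -182 (mod 5).
    Reduce coefficients mod 5: 2·t ≡ 3 (mod 5).
    The inverse of 2 mod 5 is 3 (since 2·3 = 6 = 1·5 + 1), so t ≡ 3·3 = 9 ≡ 4 (mod 5).
    Then x = 183 + 247·4 = 1171, valid modulo lcm(247, 5) = 1235: x ≡ 1171 (mod 1235).
  Combine with x ≡ 2 (mod 7); new modulus lcm = 8645.
    Write x = 1171 + 1235·t and substitute into x ≡ 2 (mod 7): 1235·t ≡ 2 − 1171 = -1169 (mod 7).
    Reduce coefficients mod 7: 3·t ≡ 0 (mod 7).
    The inverse of 3 mod 7 is 5 (since 3·5 = 15 = 2·7 + 1), so t ≡ 5·0 = 0 ≡ 0 (mod 7).
    Then x = 1171 + 1235·0 = 1171, valid modulo lcm(1235, 7) = 8645: x ≡ 1171 (mod 8645).
  Combine with x ≡ 3 (mod 9); new modulus lcm = 77805.
    Write x = 1171 + 8645·t and substitute into x ≡ 3 (mod 9): 8645·t ≡ 3 − 1171 = -1168 (mod 9).
    Reduce coefficients mod 9: 5·t ≡ 2 (mod 9).
    The inverse of 5 mod 9 is 2 (since 5·2 = 10 = 1·9 + 1), so t ≡ 2·2 = 4 ≡ 4 (mod 9).
    Then x = 1171 + 8645·4 = 35751, valid modulo lcm(8645, 9) = 77805: x ≡ 35751 (mod 77805).
Verify against each original: 35751 mod 19 = 12, 35751 mod 13 = 1, 35751 mod 5 = 1, 35751 mod 7 = 2, 35751 mod 9 = 3.

x ≡ 35751 (mod 77805).


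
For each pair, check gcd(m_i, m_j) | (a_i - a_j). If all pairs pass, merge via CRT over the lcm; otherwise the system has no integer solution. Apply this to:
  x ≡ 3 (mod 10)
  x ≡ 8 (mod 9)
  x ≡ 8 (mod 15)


Moduli 10, 9, 15 are not pairwise coprime, so CRT works modulo lcm(m_i) when all pairwise compatibility conditions hold.
Pairwise compatibility: gcd(m_i, m_j) must divide a_i - a_j for every pair.
Merge one congruence at a time:
  Start: x ≡ 3 (mod 10).
  Combine with x ≡ 8 (mod 9): gcd(10, 9) = 1; 8 - 3 = 5, which IS divisible by 1, so compatible.
    Write x = 3 + 10·t and substitute into x ≡ 8 (mod 9): 10·t ≡ 8 − 3 = 5 (mod 9).
    Reduce coefficients mod 9: 1·t ≡ 5 (mod 9).
    So t ≡ 5 (mod 9).
    Then x = 3 + 10·5 = 53, valid modulo lcm(10, 9) = 90: x ≡ 53 (mod 90).
  Combine with x ≡ 8 (mod 15): gcd(90, 15) = 15; 8 - 53 = -45, which IS divisible by 15, so compatible.
    Write x = 53 + 90·t and substitute into x ≡ 8 (mod 15): 90·t ≡ 8 − 53 = -45 (mod 15).
    Divide the congruence (and modulus) by g = 15: 6·t ≡ -3 (mod 1).
    Modulo 1 every t works; take t = 0.
    Then x = 53 + 90·0 = 53, valid modulo lcm(90, 15) = 90: x ≡ 53 (mod 90).
Verify: 53 mod 10 = 3, 53 mod 9 = 8, 53 mod 15 = 8.

x ≡ 53 (mod 90).


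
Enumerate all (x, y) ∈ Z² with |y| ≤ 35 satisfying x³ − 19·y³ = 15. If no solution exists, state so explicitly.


The equation is x³ - 19y³ = 15. For fixed y, x³ = 19·y³ + 15, so a solution requires the RHS to be a perfect cube.
Strategy: iterate y from -35 to 35, compute RHS = 19·y³ + 15, and check whether it is a (positive or negative) perfect cube.
Check small values of y:
  y = 0: RHS = 15 is not a perfect cube.
  y = 1: RHS = 34 is not a perfect cube.
  y = -1: RHS = -4 is not a perfect cube.
  y = 2: RHS = 167 is not a perfect cube.
  y = -2: RHS = -137 is not a perfect cube.
  y = 3: RHS = 528 is not a perfect cube.
  y = -3: RHS = -498 is not a perfect cube.
Continuing the search up to |y| = 35 finds no solutions either.
No (x, y) in the scanned range satisfies the equation.

No integer solutions with |y| ≤ 35.


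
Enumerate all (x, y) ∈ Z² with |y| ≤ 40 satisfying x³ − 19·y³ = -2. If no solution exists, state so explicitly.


The equation is x³ - 19y³ = -2. For fixed y, x³ = 19·y³ − 2, so a solution requires the RHS to be a perfect cube.
Strategy: iterate y from -40 to 40, compute RHS = 19·y³ − 2, and check whether it is a (positive or negative) perfect cube.
Check small values of y:
  y = 0: RHS = -2 is not a perfect cube.
  y = 1: RHS = 17 is not a perfect cube.
  y = -1: RHS = -21 is not a perfect cube.
  y = 2: RHS = 150 is not a perfect cube.
  y = -2: RHS = -154 is not a perfect cube.
  y = 3: RHS = 511 is not a perfect cube.
  y = -3: RHS = -515 is not a perfect cube.
Continuing the search up to |y| = 40 finds no solutions either.
No (x, y) in the scanned range satisfies the equation.

No integer solutions with |y| ≤ 40.


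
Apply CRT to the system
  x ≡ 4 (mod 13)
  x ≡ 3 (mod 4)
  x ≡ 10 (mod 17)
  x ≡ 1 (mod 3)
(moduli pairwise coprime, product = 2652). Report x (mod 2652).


Product of moduli M = 13 · 4 · 17 · 3 = 2652.
Merge one congruence at a time:
  Start: x ≡ 4 (mod 13).
  Combine with x ≡ 3 (mod 4); new modulus lcm = 52.
    Write x = 4 + 13·t and substitute into x ≡ 3 (mod 4): 13·t ≡ 3 − 4 = -1 (mod 4).
    Reduce coefficients mod 4: 1·t ≡ 3 (mod 4).
    So t ≡ 3 (mod 4).
    Then x = 4 + 13·3 = 43, valid modulo lcm(13, 4) = 52: x ≡ 43 (mod 52).
  Combine with x ≡ 10 (mod 17); new modulus lcm = 884.
    Write x = 43 + 52·t and substitute into x ≡ 10 (mod 17): 52·t ≡ 10 − 43 = -33 (mod 17).
    Reduce coefficients mod 17: 1·t ≡ 1 (mod 17).
    So t ≡ 1 (mod 17).
    Then x = 43 + 52·1 = 95, valid modulo lcm(52, 17) = 884: x ≡ 95 (mod 884).
  Combine with x ≡ 1 (mod 3); new modulus lcm = 2652.
    Write x = 95 + 884·t and substitute into x ≡ 1 (mod 3): 884·t ≡ 1 − 95 = -94 (mod 3).
    Reduce coefficients mod 3: 2·t ≡ 2 (mod 3).
    The inverse of 2 mod 3 is 2 (since 2·2 = 4 = 1·3 + 1), so t ≡ 2·2 = 4 ≡ 1 (mod 3).
    Then x = 95 + 884·1 = 979, valid modulo lcm(884, 3) = 2652: x ≡ 979 (mod 2652).
Verify against each original: 979 mod 13 = 4, 979 mod 4 = 3, 979 mod 17 = 10, 979 mod 3 = 1.

x ≡ 979 (mod 2652).


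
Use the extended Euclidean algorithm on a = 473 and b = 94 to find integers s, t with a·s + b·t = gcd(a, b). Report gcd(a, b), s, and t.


Euclidean algorithm on (473, 94) — divide until remainder is 0:
  473 = 5 · 94 + 3
  94 = 31 · 3 + 1
  3 = 3 · 1 + 0
gcd(473, 94) = 1.
Track Bezout coefficients alongside the remainders: start with r₀ = 473 = a·1 + b·0 (s = 1, t = 0) and r₁ = 94 = a·0 + b·1 (s = 0, t = 1); each new remainder r_{k+1} = r_{k-1} − q_k·r_k inherits s_{k+1} = s_{k-1} − q_k·s_k, t_{k+1} = t_{k-1} − q_k·t_k, so r_k = a·s_k + b·t_k at every step:
  q = 5: r = 3, s = 1 − 5·0 = 1, t = 0 − 5·1 = -5  (check: 473·1 + 94·(-5) = 3)
  q = 31: r = 1, s = 0 − 31·1 = -31, t = 1 − 31·(-5) = 156  (check: 473·(-31) + 94·156 = 1)
The row with r = 1 (the gcd) gives the Bezout coefficients s = -31, t = 156.
Result: 473 · (-31) + 94 · (156) = 1.

gcd(473, 94) = 1; s = -31, t = 156 (check: 473·(-31) + 94·156 = 1).


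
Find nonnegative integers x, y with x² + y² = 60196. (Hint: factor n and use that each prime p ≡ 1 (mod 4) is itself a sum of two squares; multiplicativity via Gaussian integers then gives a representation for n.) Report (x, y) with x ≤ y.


Step 1: Factor n = 60196 = 2^2 · 101 · 149.
Step 2: Check the mod-4 condition on each prime factor: 2 = 2 (special); 101 ≡ 1 (mod 4), exponent 1; 149 ≡ 1 (mod 4), exponent 1.
All primes ≡ 3 (mod 4) appear to even exponent (or don't appear), so by the two-squares theorem n IS expressible as a sum of two squares.
Step 3: Build a representation. Group n = k² · m with k = 2 and m = 101 · 149 = 15049 (a product of primes ≡ 1 (mod 4)); a representation of m scales to one of n via (k·x)² + (k·y)² = k²(x² + y²). Each prime p ≡ 1 (mod 4) is itself a sum of two squares; find a² by testing p − a² for a perfect square:
  101: 101 − 1² = 100 = 10² ⇒ 101 = 1² + 10².
  149: 149 − 1² = 148, 149 − 2² = 145, 149 − 3² = 140, 149 − 4² = 133, 149 − 5² = 124, 149 − 6² = 113, 149 − 7² = 100 = 10² ⇒ 149 = 7² + 10².
  Combine using the Brahmagupta–Fibonacci identity (a² + b²)(c² + d²) = (ac − bd)² + (ad + bc)² = (ac + bd)² + (ad − bc)²:
  101 · 149 = 15049: from (1² + 10²)(7² + 10²), take (1·7 − 10·10, 1·10 + 10·7) = (7 − 100, 10 + 70) = (-93, 80); dropping signs (only squares matter) gives (93, 80); check 93² + 80² = 8649 + 6400 = 15049 ✓.
  Scale by k = 2: (2·93, 2·80) = (186, 160).
Step 4: Order so x ≤ y and verify: 160² + 186² = 25600 + 34596 = 60196 = n. ✓

n = 60196 = 160² + 186² (one valid representation with x ≤ y).


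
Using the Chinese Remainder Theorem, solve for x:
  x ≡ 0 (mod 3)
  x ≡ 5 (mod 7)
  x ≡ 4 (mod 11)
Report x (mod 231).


Moduli 3, 7, 11 are pairwise coprime; by CRT there is a unique solution modulo M = 3 · 7 · 11 = 231.
Solve pairwise, accumulating the modulus:
  Start with x ≡ 0 (mod 3).
  Combine with x ≡ 5 (mod 7): since gcd(3, 7) = 1, we get a unique residue mod 21.
    Write x = 0 + 3·t and substitute into x ≡ 5 (mod 7): 3·t ≡ 5 − 0 = 5 (mod 7).
    The inverse of 3 mod 7 is 5 (since 3·5 = 15 = 2·7 + 1), so t ≡ 5·5 = 25 ≡ 4 (mod 7).
    Then x = 0 + 3·4 = 12, valid modulo lcm(3, 7) = 21: x ≡ 12 (mod 21).
  Combine with x ≡ 4 (mod 11): since gcd(21, 11) = 1, we get a unique residue mod 231.
    Write x = 12 + 21·t and substitute into x ≡ 4 (mod 11): 21·t ≡ 4 − 12 = -8 (mod 11).
    Reduce coefficients mod 11: 10·t ≡ 3 (mod 11).
    The inverse of 10 mod 11 is 10 (since 10·10 = 100 = 9·11 + 1), so t ≡ 10·3 = 30 ≡ 8 (mod 11).
    Then x = 12 + 21·8 = 180, valid modulo lcm(21, 11) = 231: x ≡ 180 (mod 231).
Verify: 180 mod 3 = 0 ✓, 180 mod 7 = 5 ✓, 180 mod 11 = 4 ✓.

x ≡ 180 (mod 231).


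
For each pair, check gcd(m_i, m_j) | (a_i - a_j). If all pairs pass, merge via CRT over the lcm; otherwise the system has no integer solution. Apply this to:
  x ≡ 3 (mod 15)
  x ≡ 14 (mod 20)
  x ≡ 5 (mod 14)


Moduli 15, 20, 14 are not pairwise coprime, so CRT works modulo lcm(m_i) when all pairwise compatibility conditions hold.
Pairwise compatibility: gcd(m_i, m_j) must divide a_i - a_j for every pair.
Merge one congruence at a time:
  Start: x ≡ 3 (mod 15).
  Combine with x ≡ 14 (mod 20): gcd(15, 20) = 5, and 14 - 3 = 11 is NOT divisible by 5.
    ⇒ system is inconsistent (no integer solution).

No solution (the system is inconsistent).


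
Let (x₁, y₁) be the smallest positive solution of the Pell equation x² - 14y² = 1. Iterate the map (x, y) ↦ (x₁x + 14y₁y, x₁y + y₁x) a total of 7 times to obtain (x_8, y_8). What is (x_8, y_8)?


Step 1: Find the fundamental solution (x₁, y₁) of x² - 14y² = 1.
  Expand √14 as a continued fraction. a₀ = ⌊√14⌋ = 3; iterate m_{k+1} = d_k·a_k − m_k, d_{k+1} = (14 − m_{k+1}²)/d_k, a_{k+1} = ⌊(a₀ + m_{k+1})/d_{k+1}⌋ (starting m₀ = 0, d₀ = 1), with convergents p_k = a_k·p_{k-1} + p_{k-2}, q_k = a_k·q_{k-1} + q_{k-2} (p₋₁ = 1, q₋₁ = 0):
  k = 0: a₀ = 3; p₀/q₀ = 3/1; p₀² − 14·q₀² = 9 − 14 = -5.
  k = 1: m = 3, d = 5, a = ⌊(3 + 3)/5⌋ = 1; p/q = (1·3 + 1)/(1·1 + 0) = 4/1; p² − 14·q² = 16 − 14 = 2.
  k = 2: m = 2, d = 2, a = ⌊(3 + 2)/2⌋ = 2; p/q = (2·4 + 3)/(2·1 + 1) = 11/3; p² − 14·q² = 121 − 126 = -5.
  k = 3: m = 2, d = 5, a = ⌊(3 + 2)/5⌋ = 1; p/q = (1·11 + 4)/(1·3 + 1) = 15/4; p² − 14·q² = 225 − 224 = 1.
  The first convergent with p² − 14·q² = 1 gives the fundamental solution (x₁, y₁) = (15, 4).
Step 2: Apply the recurrence (x_{n+1}, y_{n+1}) = (x₁x_n + 14y₁y_n, x₁y_n + y₁x_n) repeatedly.
  From (x_1, y_1) = (15, 4): x_2 = 15·15 + 14·4·4 = 449; y_2 = 15·4 + 4·15 = 120.
  From (x_2, y_2) = (449, 120): x_3 = 15·449 + 14·4·120 = 13455; y_3 = 15·120 + 4·449 = 3596.
  From (x_3, y_3) = (13455, 3596): x_4 = 15·13455 + 14·4·3596 = 403201; y_4 = 15·3596 + 4·13455 = 107760.
  From (x_4, y_4) = (403201, 107760): x_5 = 15·403201 + 14·4·107760 = 12082575; y_5 = 15·107760 + 4·403201 = 3229204.
  From (x_5, y_5) = (12082575, 3229204): x_6 = 15·12082575 + 14·4·3229204 = 362074049; y_6 = 15·3229204 + 4·12082575 = 96768360.
  From (x_6, y_6) = (362074049, 96768360): x_7 = 15·362074049 + 14·4·96768360 = 10850138895; y_7 = 15·96768360 + 4·362074049 = 2899821596.
  From (x_7, y_7) = (10850138895, 2899821596): x_8 = 15·10850138895 + 14·4·2899821596 = 325142092801; y_8 = 15·2899821596 + 4·10850138895 = 86897879520.
Step 3: Verify x_8² - 14·y_8² = 105717380511014096025601 - 105717380511014096025600 = 1 (should be 1). ✓

(x_1, y_1) = (15, 4); (x_8, y_8) = (325142092801, 86897879520).


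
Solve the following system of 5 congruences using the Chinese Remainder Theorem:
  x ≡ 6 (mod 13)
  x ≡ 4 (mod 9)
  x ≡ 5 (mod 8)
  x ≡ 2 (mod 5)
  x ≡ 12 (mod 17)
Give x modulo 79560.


Product of moduli M = 13 · 9 · 8 · 5 · 17 = 79560.
Merge one congruence at a time:
  Start: x ≡ 6 (mod 13).
  Combine with x ≡ 4 (mod 9); new modulus lcm = 117.
    Write x = 6 + 13·t and substitute into x ≡ 4 (mod 9): 13·t ≡ 4 − 6 = -2 (mod 9).
    Reduce coefficients mod 9: 4·t ≡ 7 (mod 9).
    The inverse of 4 mod 9 is 7 (since 4·7 = 28 = 3·9 + 1), so t ≡ 7·7 = 49 ≡ 4 (mod 9).
    Then x = 6 + 13·4 = 58, valid modulo lcm(13, 9) = 117: x ≡ 58 (mod 117).
  Combine with x ≡ 5 (mod 8); new modulus lcm = 936.
    Write x = 58 + 117·t and substitute into x ≡ 5 (mod 8): 117·t ≡ 5 − 58 = -53 (mod 8).
    Reduce coefficients mod 8: 5·t ≡ 3 (mod 8).
    The inverse of 5 mod 8 is 5 (since 5·5 = 25 = 3·8 + 1), so t ≡ 5·3 = 15 ≡ 7 (mod 8).
    Then x = 58 + 117·7 = 877, valid modulo lcm(117, 8) = 936: x ≡ 877 (mod 936).
  Combine with x ≡ 2 (mod 5); new modulus lcm = 4680.
    Write x = 877 + 936·t and substitute into x ≡ 2 (mod 5): 936·t ≡ 2 − 877 = -875 (mod 5).
    Reduce coefficients mod 5: 1·t ≡ 0 (mod 5).
    So t ≡ 0 (mod 5).
    Then x = 877 + 936·0 = 877, valid modulo lcm(936, 5) = 4680: x ≡ 877 (mod 4680).
  Combine with x ≡ 12 (mod 17); new modulus lcm = 79560.
    Write x = 877 + 4680·t and substitute into x ≡ 12 (mod 17): 4680·t ≡ 12 − 877 = -865 (mod 17).
    Reduce coefficients mod 17: 5·t ≡ 2 (mod 17).
    The inverse of 5 mod 17 is 7 (since 5·7 = 35 = 2·17 + 1), so t ≡ 7·2 = 14 ≡ 14 (mod 17).
    Then x = 877 + 4680·14 = 66397, valid modulo lcm(4680, 17) = 79560: x ≡ 66397 (mod 79560).
Verify against each original: 66397 mod 13 = 6, 66397 mod 9 = 4, 66397 mod 8 = 5, 66397 mod 5 = 2, 66397 mod 17 = 12.

x ≡ 66397 (mod 79560).


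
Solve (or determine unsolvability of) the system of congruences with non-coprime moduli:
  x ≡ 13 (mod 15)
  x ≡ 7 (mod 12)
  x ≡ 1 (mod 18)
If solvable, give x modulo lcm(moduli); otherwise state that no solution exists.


Moduli 15, 12, 18 are not pairwise coprime, so CRT works modulo lcm(m_i) when all pairwise compatibility conditions hold.
Pairwise compatibility: gcd(m_i, m_j) must divide a_i - a_j for every pair.
Merge one congruence at a time:
  Start: x ≡ 13 (mod 15).
  Combine with x ≡ 7 (mod 12): gcd(15, 12) = 3; 7 - 13 = -6, which IS divisible by 3, so compatible.
    Write x = 13 + 15·t and substitute into x ≡ 7 (mod 12): 15·t ≡ 7 − 13 = -6 (mod 12).
    Divide the congruence (and modulus) by g = 3: 5·t ≡ -2 (mod 4).
    Reduce coefficients mod 4: 1·t ≡ 2 (mod 4).
    So t ≡ 2 (mod 4).
    Then x = 13 + 15·2 = 43, valid modulo lcm(15, 12) = 60: x ≡ 43 (mod 60).
  Combine with x ≡ 1 (mod 18): gcd(60, 18) = 6; 1 - 43 = -42, which IS divisible by 6, so compatible.
    Write x = 43 + 60·t and substitute into x ≡ 1 (mod 18): 60·t ≡ 1 − 43 = -42 (mod 18).
    Divide the congruence (and modulus) by g = 6: 10·t ≡ -7 (mod 3).
    Reduce coefficients mod 3: 1·t ≡ 2 (mod 3).
    So t ≡ 2 (mod 3).
    Then x = 43 + 60·2 = 163, valid modulo lcm(60, 18) = 180: x ≡ 163 (mod 180).
Verify: 163 mod 15 = 13, 163 mod 12 = 7, 163 mod 18 = 1.

x ≡ 163 (mod 180).


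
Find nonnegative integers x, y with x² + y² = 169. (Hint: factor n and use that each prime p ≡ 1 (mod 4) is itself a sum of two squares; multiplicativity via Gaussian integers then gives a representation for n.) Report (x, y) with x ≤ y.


Step 1: Factor n = 169 = 13^2.
Step 2: Check the mod-4 condition on each prime factor: 13 ≡ 1 (mod 4), exponent 2.
All primes ≡ 3 (mod 4) appear to even exponent (or don't appear), so by the two-squares theorem n IS expressible as a sum of two squares.
Step 3: Build a representation. Here n = 13 · 13 is a product of primes ≡ 1 (mod 4). Each prime p ≡ 1 (mod 4) is itself a sum of two squares; find a² by testing p − a² for a perfect square:
  13: 13 − 1² = 12, 13 − 2² = 9 = 3² ⇒ 13 = 2² + 3².
  Combine using the Brahmagupta–Fibonacci identity (a² + b²)(c² + d²) = (ac − bd)² + (ad + bc)² = (ac + bd)² + (ad − bc)²:
  13 · 13 = 169: from (2² + 3²)(2² + 3²), take (2·2 − 3·3, 2·3 + 3·2) = (4 − 9, 6 + 6) = (-5, 12); dropping signs (only squares matter) gives (5, 12); check 5² + 12² = 25 + 144 = 169 ✓.
Step 4: Order so x ≤ y and verify: 5² + 12² = 25 + 144 = 169 = n. ✓

n = 169 = 5² + 12² (one valid representation with x ≤ y).


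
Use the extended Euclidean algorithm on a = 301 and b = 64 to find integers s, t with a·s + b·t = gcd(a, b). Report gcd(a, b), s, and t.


Euclidean algorithm on (301, 64) — divide until remainder is 0:
  301 = 4 · 64 + 45
  64 = 1 · 45 + 19
  45 = 2 · 19 + 7
  19 = 2 · 7 + 5
  7 = 1 · 5 + 2
  5 = 2 · 2 + 1
  2 = 2 · 1 + 0
gcd(301, 64) = 1.
Track Bezout coefficients alongside the remainders: start with r₀ = 301 = a·1 + b·0 (s = 1, t = 0) and r₁ = 64 = a·0 + b·1 (s = 0, t = 1); each new remainder r_{k+1} = r_{k-1} − q_k·r_k inherits s_{k+1} = s_{k-1} − q_k·s_k, t_{k+1} = t_{k-1} − q_k·t_k, so r_k = a·s_k + b·t_k at every step:
  q = 4: r = 45, s = 1 − 4·0 = 1, t = 0 − 4·1 = -4  (check: 301·1 + 64·(-4) = 45)
  q = 1: r = 19, s = 0 − 1·1 = -1, t = 1 − 1·(-4) = 5  (check: 301·(-1) + 64·5 = 19)
  q = 2: r = 7, s = 1 − 2·(-1) = 3, t = -4 − 2·5 = -14  (check: 301·3 + 64·(-14) = 7)
  q = 2: r = 5, s = -1 − 2·3 = -7, t = 5 − 2·(-14) = 33  (check: 301·(-7) + 64·33 = 5)
  q = 1: r = 2, s = 3 − 1·(-7) = 10, t = -14 − 1·33 = -47  (check: 301·10 + 64·(-47) = 2)
  q = 2: r = 1, s = -7 − 2·10 = -27, t = 33 − 2·(-47) = 127  (check: 301·(-27) + 64·127 = 1)
The row with r = 1 (the gcd) gives the Bezout coefficients s = -27, t = 127.
Result: 301 · (-27) + 64 · (127) = 1.

gcd(301, 64) = 1; s = -27, t = 127 (check: 301·(-27) + 64·127 = 1).


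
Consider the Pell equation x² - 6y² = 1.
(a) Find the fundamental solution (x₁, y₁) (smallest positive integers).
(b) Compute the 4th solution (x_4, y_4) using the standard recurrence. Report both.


Step 1: Find the fundamental solution (x₁, y₁) of x² - 6y² = 1.
  Expand √6 as a continued fraction. a₀ = ⌊√6⌋ = 2; iterate m_{k+1} = d_k·a_k − m_k, d_{k+1} = (6 − m_{k+1}²)/d_k, a_{k+1} = ⌊(a₀ + m_{k+1})/d_{k+1}⌋ (starting m₀ = 0, d₀ = 1), with convergents p_k = a_k·p_{k-1} + p_{k-2}, q_k = a_k·q_{k-1} + q_{k-2} (p₋₁ = 1, q₋₁ = 0):
  k = 0: a₀ = 2; p₀/q₀ = 2/1; p₀² − 6·q₀² = 4 − 6 = -2.
  k = 1: m = 2, d = 2, a = ⌊(2 + 2)/2⌋ = 2; p/q = (2·2 + 1)/(2·1 + 0) = 5/2; p² − 6·q² = 25 − 24 = 1.
  The first convergent with p² − 6·q² = 1 gives the fundamental solution (x₁, y₁) = (5, 2).
Step 2: Apply the recurrence (x_{n+1}, y_{n+1}) = (x₁x_n + 6y₁y_n, x₁y_n + y₁x_n) repeatedly.
  From (x_1, y_1) = (5, 2): x_2 = 5·5 + 6·2·2 = 49; y_2 = 5·2 + 2·5 = 20.
  From (x_2, y_2) = (49, 20): x_3 = 5·49 + 6·2·20 = 485; y_3 = 5·20 + 2·49 = 198.
  From (x_3, y_3) = (485, 198): x_4 = 5·485 + 6·2·198 = 4801; y_4 = 5·198 + 2·485 = 1960.
Step 3: Verify x_4² - 6·y_4² = 23049601 - 23049600 = 1 (should be 1). ✓

(x_1, y_1) = (5, 2); (x_4, y_4) = (4801, 1960).
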